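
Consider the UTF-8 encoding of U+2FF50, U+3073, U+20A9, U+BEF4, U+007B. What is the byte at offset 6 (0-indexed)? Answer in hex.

U+2FF50 → 4-byte form F0 AF BD 90 at offsets 0–3.
U+3073 → 3-byte form E3 81 B3 at offsets 4–6.
Offset 6 falls in char 2's range; it's byte 3 of E3 81 B3 = 0xB3.

0xB3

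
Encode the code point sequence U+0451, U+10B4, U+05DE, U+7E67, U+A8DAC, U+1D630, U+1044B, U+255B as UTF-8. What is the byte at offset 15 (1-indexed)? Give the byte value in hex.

0xF0

1-indexed offset 15 is 0-indexed offset 14.
U+0451 → 2-byte form D1 91 at offsets 0–1.
U+10B4 → 3-byte form E1 82 B4 at offsets 2–4.
U+05DE → 2-byte form D7 9E at offsets 5–6.
U+7E67 → 3-byte form E7 B9 A7 at offsets 7–9.
U+A8DAC → 4-byte form F2 A8 B6 AC at offsets 10–13.
U+1D630 → 4-byte form F0 9D 98 B0 at offsets 14–17.
Offset 14 falls in char 6's range; it's byte 1 of F0 9D 98 B0 = 0xF0.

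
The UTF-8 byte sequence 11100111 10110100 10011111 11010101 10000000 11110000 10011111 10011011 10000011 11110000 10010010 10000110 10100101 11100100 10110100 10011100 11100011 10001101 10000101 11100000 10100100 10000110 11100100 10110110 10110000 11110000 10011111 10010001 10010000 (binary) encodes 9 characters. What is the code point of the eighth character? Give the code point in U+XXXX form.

Offset 0: leading byte 0xE7 = 11100111 → 3-byte char #1 = E7 B4 9F.
Offset 3: leading byte 0xD5 = 11010101 → 2-byte char #2 = D5 80.
Offset 5: leading byte 0xF0 = 11110000 → 4-byte char #3 = F0 9F 9B 83.
Offset 9: leading byte 0xF0 = 11110000 → 4-byte char #4 = F0 92 86 A5.
Offset 13: leading byte 0xE4 = 11100100 → 3-byte char #5 = E4 B4 9C.
Offset 16: leading byte 0xE3 = 11100011 → 3-byte char #6 = E3 8D 85.
Offset 19: leading byte 0xE0 = 11100000 → 3-byte char #7 = E0 A4 86.
Offset 22: leading byte 0xE4 = 11100100 → 3-byte char #8 = E4 B6 B0.
Leading byte 0xE4 = 11100100 matches 1110xxxx → 3-byte sequence.
Byte 1: 0xE4 = 11100100, payload 0100 (4 bits).
Byte 2: 0xB6 = 10110110 (10xxxxxx ✓), payload 110110.
Byte 3: 0xB0 = 10110000 (10xxxxxx ✓), payload 110000.
Concatenate: 0100110110110000 = 0x4DB0 (16 bits → U+4DB0).

U+4DB0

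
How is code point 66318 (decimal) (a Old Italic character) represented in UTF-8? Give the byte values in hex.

U+1030E = 0x1030E = 66318 decimal. In range U+10000–U+10FFFF → 4-byte form: 11110xxx 10xxxxxx 10xxxxxx 10xxxxxx.
Binary (21 bits): 000010000001100001110.
Split 3+6+6+6: 000 | 010000 | 001100 | 001110.
Byte 1: 11110000 = 0xF0.
Byte 2: 10010000 = 0x90.
Byte 3: 10001100 = 0x8C.
Byte 4: 10001110 = 0x8E.

F0 90 8C 8E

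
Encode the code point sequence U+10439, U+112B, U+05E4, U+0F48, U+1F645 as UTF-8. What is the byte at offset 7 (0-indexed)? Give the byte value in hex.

0xD7

U+10439 → 4-byte form F0 90 90 B9 at offsets 0–3.
U+112B → 3-byte form E1 84 AB at offsets 4–6.
U+05E4 → 2-byte form D7 A4 at offsets 7–8.
Offset 7 falls in char 3's range; it's byte 1 of D7 A4 = 0xD7.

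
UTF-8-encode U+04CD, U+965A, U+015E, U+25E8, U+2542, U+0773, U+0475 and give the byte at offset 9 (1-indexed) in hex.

0x97

1-indexed offset 9 is 0-indexed offset 8.
U+04CD → 2-byte form D3 8D at offsets 0–1.
U+965A → 3-byte form E9 99 9A at offsets 2–4.
U+015E → 2-byte form C5 9E at offsets 5–6.
U+25E8 → 3-byte form E2 97 A8 at offsets 7–9.
Offset 8 falls in char 4's range; it's byte 2 of E2 97 A8 = 0x97.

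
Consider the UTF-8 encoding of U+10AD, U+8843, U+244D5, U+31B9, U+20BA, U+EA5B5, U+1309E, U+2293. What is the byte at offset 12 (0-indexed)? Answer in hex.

U+10AD → 3-byte form E1 82 AD at offsets 0–2.
U+8843 → 3-byte form E8 A1 83 at offsets 3–5.
U+244D5 → 4-byte form F0 A4 93 95 at offsets 6–9.
U+31B9 → 3-byte form E3 86 B9 at offsets 10–12.
Offset 12 falls in char 4's range; it's byte 3 of E3 86 B9 = 0xB9.

0xB9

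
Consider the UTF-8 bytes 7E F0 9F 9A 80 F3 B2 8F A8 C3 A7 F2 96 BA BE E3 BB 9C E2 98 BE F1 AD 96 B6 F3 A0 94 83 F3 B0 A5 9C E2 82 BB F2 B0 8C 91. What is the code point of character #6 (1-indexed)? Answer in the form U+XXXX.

U+3EDC

Offset 0: leading byte 0x7E = 01111110 → 1-byte char #1 = 7E.
Offset 1: leading byte 0xF0 = 11110000 → 4-byte char #2 = F0 9F 9A 80.
Offset 5: leading byte 0xF3 = 11110011 → 4-byte char #3 = F3 B2 8F A8.
Offset 9: leading byte 0xC3 = 11000011 → 2-byte char #4 = C3 A7.
Offset 11: leading byte 0xF2 = 11110010 → 4-byte char #5 = F2 96 BA BE.
Offset 15: leading byte 0xE3 = 11100011 → 3-byte char #6 = E3 BB 9C.
Leading byte 0xE3 = 11100011 matches 1110xxxx → 3-byte sequence.
Byte 1: 0xE3 = 11100011, payload 0011 (4 bits).
Byte 2: 0xBB = 10111011 (10xxxxxx ✓), payload 111011.
Byte 3: 0x9C = 10011100 (10xxxxxx ✓), payload 011100.
Concatenate: 0011111011011100 = 0x3EDC (16 bits → U+3EDC).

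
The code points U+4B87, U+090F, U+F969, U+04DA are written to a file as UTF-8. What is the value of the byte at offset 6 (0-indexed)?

U+4B87 → 3-byte form E4 AE 87 at offsets 0–2.
U+090F → 3-byte form E0 A4 8F at offsets 3–5.
U+F969 → 3-byte form EF A5 A9 at offsets 6–8.
Offset 6 falls in char 3's range; it's byte 1 of EF A5 A9 = 0xEF.

0xEF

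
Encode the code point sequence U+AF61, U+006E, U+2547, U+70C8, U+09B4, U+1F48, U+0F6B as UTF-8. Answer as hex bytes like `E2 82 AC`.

U+AF61: 3-byte form → EA BD A1.
U+006E: 1-byte form → 6E.
U+2547: 3-byte form → E2 95 87.
U+70C8: 3-byte form → E7 83 88.
U+09B4: 3-byte form → E0 A6 B4.
U+1F48: 3-byte form → E1 BD 88.
U+0F6B: 3-byte form → E0 BD AB.
Concatenated (19 bytes): EA BD A1 6E E2 95 87 E7 83 88 E0 A6 B4 E1 BD 88 E0 BD AB.

EA BD A1 6E E2 95 87 E7 83 88 E0 A6 B4 E1 BD 88 E0 BD AB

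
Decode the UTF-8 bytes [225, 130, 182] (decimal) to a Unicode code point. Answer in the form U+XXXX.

Leading byte 0xE1 = 11100001 matches 1110xxxx → 3-byte sequence.
Byte 1: 0xE1 = 11100001, payload 0001 (4 bits).
Byte 2: 0x82 = 10000010 (10xxxxxx ✓), payload 000010.
Byte 3: 0xB6 = 10110110 (10xxxxxx ✓), payload 110110.
Concatenate: 0001000010110110 = 0x10B6 (16 bits → U+10B6).

U+10B6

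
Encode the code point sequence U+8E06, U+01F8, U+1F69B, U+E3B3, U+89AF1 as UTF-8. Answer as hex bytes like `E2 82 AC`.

E8 B8 86 C7 B8 F0 9F 9A 9B EE 8E B3 F2 89 AB B1

U+8E06: 3-byte form → E8 B8 86.
U+01F8: 2-byte form → C7 B8.
U+1F69B: 4-byte form → F0 9F 9A 9B.
U+E3B3: 3-byte form → EE 8E B3.
U+89AF1: 4-byte form → F2 89 AB B1.
Concatenated (16 bytes): E8 B8 86 C7 B8 F0 9F 9A 9B EE 8E B3 F2 89 AB B1.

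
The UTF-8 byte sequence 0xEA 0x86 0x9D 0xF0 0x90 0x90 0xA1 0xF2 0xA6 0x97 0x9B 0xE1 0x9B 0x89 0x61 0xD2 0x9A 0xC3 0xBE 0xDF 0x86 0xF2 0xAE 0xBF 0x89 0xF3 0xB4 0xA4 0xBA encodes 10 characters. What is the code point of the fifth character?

Offset 0: leading byte 0xEA = 11101010 → 3-byte char #1 = EA 86 9D.
Offset 3: leading byte 0xF0 = 11110000 → 4-byte char #2 = F0 90 90 A1.
Offset 7: leading byte 0xF2 = 11110010 → 4-byte char #3 = F2 A6 97 9B.
Offset 11: leading byte 0xE1 = 11100001 → 3-byte char #4 = E1 9B 89.
Offset 14: leading byte 0x61 = 01100001 → 1-byte char #5 = 61.
Leading byte 0x61 = 01100001 matches 0xxxxxxx → 1-byte sequence.
Byte 1: 0x61 = 01100001, payload 1100001 (7 bits).
Concatenate: 1100001 = 0x61 (7 bits → U+0061).

U+0061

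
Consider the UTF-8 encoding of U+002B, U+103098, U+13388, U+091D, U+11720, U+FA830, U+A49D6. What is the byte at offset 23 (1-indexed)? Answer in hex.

1-indexed offset 23 is 0-indexed offset 22.
U+002B → 1-byte form 2B at offsets 0–0.
U+103098 → 4-byte form F4 83 82 98 at offsets 1–4.
U+13388 → 4-byte form F0 93 8E 88 at offsets 5–8.
U+091D → 3-byte form E0 A4 9D at offsets 9–11.
U+11720 → 4-byte form F0 91 9C A0 at offsets 12–15.
U+FA830 → 4-byte form F3 BA A0 B0 at offsets 16–19.
U+A49D6 → 4-byte form F2 A4 A7 96 at offsets 20–23.
Offset 22 falls in char 7's range; it's byte 3 of F2 A4 A7 96 = 0xA7.

0xA7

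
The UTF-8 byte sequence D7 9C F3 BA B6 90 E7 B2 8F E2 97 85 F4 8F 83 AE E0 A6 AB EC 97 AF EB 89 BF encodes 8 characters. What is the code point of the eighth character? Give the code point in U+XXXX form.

Offset 0: leading byte 0xD7 = 11010111 → 2-byte char #1 = D7 9C.
Offset 2: leading byte 0xF3 = 11110011 → 4-byte char #2 = F3 BA B6 90.
Offset 6: leading byte 0xE7 = 11100111 → 3-byte char #3 = E7 B2 8F.
Offset 9: leading byte 0xE2 = 11100010 → 3-byte char #4 = E2 97 85.
Offset 12: leading byte 0xF4 = 11110100 → 4-byte char #5 = F4 8F 83 AE.
Offset 16: leading byte 0xE0 = 11100000 → 3-byte char #6 = E0 A6 AB.
Offset 19: leading byte 0xEC = 11101100 → 3-byte char #7 = EC 97 AF.
Offset 22: leading byte 0xEB = 11101011 → 3-byte char #8 = EB 89 BF.
Leading byte 0xEB = 11101011 matches 1110xxxx → 3-byte sequence.
Byte 1: 0xEB = 11101011, payload 1011 (4 bits).
Byte 2: 0x89 = 10001001 (10xxxxxx ✓), payload 001001.
Byte 3: 0xBF = 10111111 (10xxxxxx ✓), payload 111111.
Concatenate: 1011001001111111 = 0xB27F (16 bits → U+B27F).

U+B27F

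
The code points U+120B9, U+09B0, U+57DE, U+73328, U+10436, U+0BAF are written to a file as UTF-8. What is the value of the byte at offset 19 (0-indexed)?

0xAE

U+120B9 → 4-byte form F0 92 82 B9 at offsets 0–3.
U+09B0 → 3-byte form E0 A6 B0 at offsets 4–6.
U+57DE → 3-byte form E5 9F 9E at offsets 7–9.
U+73328 → 4-byte form F1 B3 8C A8 at offsets 10–13.
U+10436 → 4-byte form F0 90 90 B6 at offsets 14–17.
U+0BAF → 3-byte form E0 AE AF at offsets 18–20.
Offset 19 falls in char 6's range; it's byte 2 of E0 AE AF = 0xAE.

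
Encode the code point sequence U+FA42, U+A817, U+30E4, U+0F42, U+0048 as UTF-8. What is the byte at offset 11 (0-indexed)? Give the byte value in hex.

U+FA42 → 3-byte form EF A9 82 at offsets 0–2.
U+A817 → 3-byte form EA A0 97 at offsets 3–5.
U+30E4 → 3-byte form E3 83 A4 at offsets 6–8.
U+0F42 → 3-byte form E0 BD 82 at offsets 9–11.
Offset 11 falls in char 4's range; it's byte 3 of E0 BD 82 = 0x82.

0x82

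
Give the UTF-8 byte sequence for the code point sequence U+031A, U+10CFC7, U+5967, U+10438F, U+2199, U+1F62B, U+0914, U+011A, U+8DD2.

U+031A: 2-byte form → CC 9A.
U+10CFC7: 4-byte form → F4 8C BF 87.
U+5967: 3-byte form → E5 A5 A7.
U+10438F: 4-byte form → F4 84 8E 8F.
U+2199: 3-byte form → E2 86 99.
U+1F62B: 4-byte form → F0 9F 98 AB.
U+0914: 3-byte form → E0 A4 94.
U+011A: 2-byte form → C4 9A.
U+8DD2: 3-byte form → E8 B7 92.
Concatenated (28 bytes): CC 9A F4 8C BF 87 E5 A5 A7 F4 84 8E 8F E2 86 99 F0 9F 98 AB E0 A4 94 C4 9A E8 B7 92.

CC 9A F4 8C BF 87 E5 A5 A7 F4 84 8E 8F E2 86 99 F0 9F 98 AB E0 A4 94 C4 9A E8 B7 92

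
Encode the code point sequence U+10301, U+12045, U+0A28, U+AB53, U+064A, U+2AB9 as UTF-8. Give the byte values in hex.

U+10301: 4-byte form → F0 90 8C 81.
U+12045: 4-byte form → F0 92 81 85.
U+0A28: 3-byte form → E0 A8 A8.
U+AB53: 3-byte form → EA AD 93.
U+064A: 2-byte form → D9 8A.
U+2AB9: 3-byte form → E2 AA B9.
Concatenated (19 bytes): F0 90 8C 81 F0 92 81 85 E0 A8 A8 EA AD 93 D9 8A E2 AA B9.

F0 90 8C 81 F0 92 81 85 E0 A8 A8 EA AD 93 D9 8A E2 AA B9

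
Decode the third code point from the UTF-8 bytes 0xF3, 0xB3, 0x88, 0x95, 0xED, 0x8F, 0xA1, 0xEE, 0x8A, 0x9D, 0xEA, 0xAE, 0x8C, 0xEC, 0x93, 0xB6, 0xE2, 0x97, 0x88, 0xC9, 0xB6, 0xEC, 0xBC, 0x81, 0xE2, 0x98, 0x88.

Offset 0: leading byte 0xF3 = 11110011 → 4-byte char #1 = F3 B3 88 95.
Offset 4: leading byte 0xED = 11101101 → 3-byte char #2 = ED 8F A1.
Offset 7: leading byte 0xEE = 11101110 → 3-byte char #3 = EE 8A 9D.
Leading byte 0xEE = 11101110 matches 1110xxxx → 3-byte sequence.
Byte 1: 0xEE = 11101110, payload 1110 (4 bits).
Byte 2: 0x8A = 10001010 (10xxxxxx ✓), payload 001010.
Byte 3: 0x9D = 10011101 (10xxxxxx ✓), payload 011101.
Concatenate: 1110001010011101 = 0xE29D (16 bits → U+E29D).

U+E29D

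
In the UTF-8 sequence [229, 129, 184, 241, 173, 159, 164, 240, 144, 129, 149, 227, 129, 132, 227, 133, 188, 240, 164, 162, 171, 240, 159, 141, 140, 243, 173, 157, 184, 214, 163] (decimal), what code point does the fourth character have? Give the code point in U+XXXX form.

U+3044

Offset 0: leading byte 0xE5 = 11100101 → 3-byte char #1 = E5 81 B8.
Offset 3: leading byte 0xF1 = 11110001 → 4-byte char #2 = F1 AD 9F A4.
Offset 7: leading byte 0xF0 = 11110000 → 4-byte char #3 = F0 90 81 95.
Offset 11: leading byte 0xE3 = 11100011 → 3-byte char #4 = E3 81 84.
Leading byte 0xE3 = 11100011 matches 1110xxxx → 3-byte sequence.
Byte 1: 0xE3 = 11100011, payload 0011 (4 bits).
Byte 2: 0x81 = 10000001 (10xxxxxx ✓), payload 000001.
Byte 3: 0x84 = 10000100 (10xxxxxx ✓), payload 000100.
Concatenate: 0011000001000100 = 0x3044 (16 bits → U+3044).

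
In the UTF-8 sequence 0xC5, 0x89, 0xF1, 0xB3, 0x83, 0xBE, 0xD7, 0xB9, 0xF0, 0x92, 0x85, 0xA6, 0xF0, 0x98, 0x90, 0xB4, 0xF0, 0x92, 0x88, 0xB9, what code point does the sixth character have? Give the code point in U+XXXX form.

Offset 0: leading byte 0xC5 = 11000101 → 2-byte char #1 = C5 89.
Offset 2: leading byte 0xF1 = 11110001 → 4-byte char #2 = F1 B3 83 BE.
Offset 6: leading byte 0xD7 = 11010111 → 2-byte char #3 = D7 B9.
Offset 8: leading byte 0xF0 = 11110000 → 4-byte char #4 = F0 92 85 A6.
Offset 12: leading byte 0xF0 = 11110000 → 4-byte char #5 = F0 98 90 B4.
Offset 16: leading byte 0xF0 = 11110000 → 4-byte char #6 = F0 92 88 B9.
Leading byte 0xF0 = 11110000 matches 11110xxx → 4-byte sequence.
Byte 1: 0xF0 = 11110000, payload 000 (3 bits).
Byte 2: 0x92 = 10010010 (10xxxxxx ✓), payload 010010.
Byte 3: 0x88 = 10001000 (10xxxxxx ✓), payload 001000.
Byte 4: 0xB9 = 10111001 (10xxxxxx ✓), payload 111001.
Concatenate: 000010010001000111001 = 0x12239 (21 bits → U+12239).

U+12239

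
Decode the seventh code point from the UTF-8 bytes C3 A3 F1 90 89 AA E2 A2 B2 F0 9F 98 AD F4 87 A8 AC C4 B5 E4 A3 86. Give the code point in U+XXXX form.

Offset 0: leading byte 0xC3 = 11000011 → 2-byte char #1 = C3 A3.
Offset 2: leading byte 0xF1 = 11110001 → 4-byte char #2 = F1 90 89 AA.
Offset 6: leading byte 0xE2 = 11100010 → 3-byte char #3 = E2 A2 B2.
Offset 9: leading byte 0xF0 = 11110000 → 4-byte char #4 = F0 9F 98 AD.
Offset 13: leading byte 0xF4 = 11110100 → 4-byte char #5 = F4 87 A8 AC.
Offset 17: leading byte 0xC4 = 11000100 → 2-byte char #6 = C4 B5.
Offset 19: leading byte 0xE4 = 11100100 → 3-byte char #7 = E4 A3 86.
Leading byte 0xE4 = 11100100 matches 1110xxxx → 3-byte sequence.
Byte 1: 0xE4 = 11100100, payload 0100 (4 bits).
Byte 2: 0xA3 = 10100011 (10xxxxxx ✓), payload 100011.
Byte 3: 0x86 = 10000110 (10xxxxxx ✓), payload 000110.
Concatenate: 0100100011000110 = 0x48C6 (16 bits → U+48C6).

U+48C6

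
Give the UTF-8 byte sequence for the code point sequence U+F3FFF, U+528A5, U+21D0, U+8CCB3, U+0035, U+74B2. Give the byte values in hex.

U+F3FFF: 4-byte form → F3 B3 BF BF.
U+528A5: 4-byte form → F1 92 A2 A5.
U+21D0: 3-byte form → E2 87 90.
U+8CCB3: 4-byte form → F2 8C B2 B3.
U+0035: 1-byte form → 35.
U+74B2: 3-byte form → E7 92 B2.
Concatenated (19 bytes): F3 B3 BF BF F1 92 A2 A5 E2 87 90 F2 8C B2 B3 35 E7 92 B2.

F3 B3 BF BF F1 92 A2 A5 E2 87 90 F2 8C B2 B3 35 E7 92 B2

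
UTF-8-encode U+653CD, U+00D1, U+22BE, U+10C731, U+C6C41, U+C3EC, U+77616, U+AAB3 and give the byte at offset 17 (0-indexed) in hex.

U+653CD → 4-byte form F1 A5 8F 8D at offsets 0–3.
U+00D1 → 2-byte form C3 91 at offsets 4–5.
U+22BE → 3-byte form E2 8A BE at offsets 6–8.
U+10C731 → 4-byte form F4 8C 9C B1 at offsets 9–12.
U+C6C41 → 4-byte form F3 86 B1 81 at offsets 13–16.
U+C3EC → 3-byte form EC 8F AC at offsets 17–19.
Offset 17 falls in char 6's range; it's byte 1 of EC 8F AC = 0xEC.

0xEC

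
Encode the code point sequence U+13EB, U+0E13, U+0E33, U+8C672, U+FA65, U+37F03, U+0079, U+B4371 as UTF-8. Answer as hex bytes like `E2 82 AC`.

E1 8F AB E0 B8 93 E0 B8 B3 F2 8C 99 B2 EF A9 A5 F0 B7 BC 83 79 F2 B4 8D B1

U+13EB: 3-byte form → E1 8F AB.
U+0E13: 3-byte form → E0 B8 93.
U+0E33: 3-byte form → E0 B8 B3.
U+8C672: 4-byte form → F2 8C 99 B2.
U+FA65: 3-byte form → EF A9 A5.
U+37F03: 4-byte form → F0 B7 BC 83.
U+0079: 1-byte form → 79.
U+B4371: 4-byte form → F2 B4 8D B1.
Concatenated (25 bytes): E1 8F AB E0 B8 93 E0 B8 B3 F2 8C 99 B2 EF A9 A5 F0 B7 BC 83 79 F2 B4 8D B1.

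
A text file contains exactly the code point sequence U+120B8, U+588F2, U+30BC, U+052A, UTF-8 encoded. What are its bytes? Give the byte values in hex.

U+120B8: 4-byte form → F0 92 82 B8.
U+588F2: 4-byte form → F1 98 A3 B2.
U+30BC: 3-byte form → E3 82 BC.
U+052A: 2-byte form → D4 AA.
Concatenated (13 bytes): F0 92 82 B8 F1 98 A3 B2 E3 82 BC D4 AA.

F0 92 82 B8 F1 98 A3 B2 E3 82 BC D4 AA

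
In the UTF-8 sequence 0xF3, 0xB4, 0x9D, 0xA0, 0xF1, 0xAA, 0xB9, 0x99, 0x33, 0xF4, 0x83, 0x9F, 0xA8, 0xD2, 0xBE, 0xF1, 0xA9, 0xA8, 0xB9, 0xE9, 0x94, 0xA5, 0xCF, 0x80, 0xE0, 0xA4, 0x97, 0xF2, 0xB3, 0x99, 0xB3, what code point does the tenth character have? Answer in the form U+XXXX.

Offset 0: leading byte 0xF3 = 11110011 → 4-byte char #1 = F3 B4 9D A0.
Offset 4: leading byte 0xF1 = 11110001 → 4-byte char #2 = F1 AA B9 99.
Offset 8: leading byte 0x33 = 00110011 → 1-byte char #3 = 33.
Offset 9: leading byte 0xF4 = 11110100 → 4-byte char #4 = F4 83 9F A8.
Offset 13: leading byte 0xD2 = 11010010 → 2-byte char #5 = D2 BE.
Offset 15: leading byte 0xF1 = 11110001 → 4-byte char #6 = F1 A9 A8 B9.
Offset 19: leading byte 0xE9 = 11101001 → 3-byte char #7 = E9 94 A5.
Offset 22: leading byte 0xCF = 11001111 → 2-byte char #8 = CF 80.
Offset 24: leading byte 0xE0 = 11100000 → 3-byte char #9 = E0 A4 97.
Offset 27: leading byte 0xF2 = 11110010 → 4-byte char #10 = F2 B3 99 B3.
Leading byte 0xF2 = 11110010 matches 11110xxx → 4-byte sequence.
Byte 1: 0xF2 = 11110010, payload 010 (3 bits).
Byte 2: 0xB3 = 10110011 (10xxxxxx ✓), payload 110011.
Byte 3: 0x99 = 10011001 (10xxxxxx ✓), payload 011001.
Byte 4: 0xB3 = 10110011 (10xxxxxx ✓), payload 110011.
Concatenate: 010110011011001110011 = 0xB3673 (21 bits → U+B3673).

U+B3673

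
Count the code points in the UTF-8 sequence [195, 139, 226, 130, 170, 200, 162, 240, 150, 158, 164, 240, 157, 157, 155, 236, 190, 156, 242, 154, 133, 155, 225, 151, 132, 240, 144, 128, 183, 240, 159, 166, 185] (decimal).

Byte at offset 0: 0xC3 = 11000011 → 2-byte char (#1). Advance 2.
Byte at offset 2: 0xE2 = 11100010 → 3-byte char (#2). Advance 3.
Byte at offset 5: 0xC8 = 11001000 → 2-byte char (#3). Advance 2.
Byte at offset 7: 0xF0 = 11110000 → 4-byte char (#4). Advance 4.
Byte at offset 11: 0xF0 = 11110000 → 4-byte char (#5). Advance 4.
Byte at offset 15: 0xEC = 11101100 → 3-byte char (#6). Advance 3.
Byte at offset 18: 0xF2 = 11110010 → 4-byte char (#7). Advance 4.
Byte at offset 22: 0xE1 = 11100001 → 3-byte char (#8). Advance 3.
Byte at offset 25: 0xF0 = 11110000 → 4-byte char (#9). Advance 4.
Byte at offset 29: 0xF0 = 11110000 → 4-byte char (#10). Advance 4.
Reached end at offset 33 after 10 code points.

10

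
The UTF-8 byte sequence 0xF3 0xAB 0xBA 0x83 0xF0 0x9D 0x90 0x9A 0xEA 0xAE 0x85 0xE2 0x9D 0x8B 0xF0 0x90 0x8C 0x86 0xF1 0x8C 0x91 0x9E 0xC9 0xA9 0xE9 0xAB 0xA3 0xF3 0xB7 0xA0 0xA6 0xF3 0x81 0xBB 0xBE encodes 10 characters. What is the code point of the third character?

Offset 0: leading byte 0xF3 = 11110011 → 4-byte char #1 = F3 AB BA 83.
Offset 4: leading byte 0xF0 = 11110000 → 4-byte char #2 = F0 9D 90 9A.
Offset 8: leading byte 0xEA = 11101010 → 3-byte char #3 = EA AE 85.
Leading byte 0xEA = 11101010 matches 1110xxxx → 3-byte sequence.
Byte 1: 0xEA = 11101010, payload 1010 (4 bits).
Byte 2: 0xAE = 10101110 (10xxxxxx ✓), payload 101110.
Byte 3: 0x85 = 10000101 (10xxxxxx ✓), payload 000101.
Concatenate: 1010101110000101 = 0xAB85 (16 bits → U+AB85).

U+AB85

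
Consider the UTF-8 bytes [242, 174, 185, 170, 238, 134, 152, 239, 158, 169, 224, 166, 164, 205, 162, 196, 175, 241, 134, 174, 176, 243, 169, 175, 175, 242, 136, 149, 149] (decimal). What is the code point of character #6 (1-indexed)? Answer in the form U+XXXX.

Offset 0: leading byte 0xF2 = 11110010 → 4-byte char #1 = F2 AE B9 AA.
Offset 4: leading byte 0xEE = 11101110 → 3-byte char #2 = EE 86 98.
Offset 7: leading byte 0xEF = 11101111 → 3-byte char #3 = EF 9E A9.
Offset 10: leading byte 0xE0 = 11100000 → 3-byte char #4 = E0 A6 A4.
Offset 13: leading byte 0xCD = 11001101 → 2-byte char #5 = CD A2.
Offset 15: leading byte 0xC4 = 11000100 → 2-byte char #6 = C4 AF.
Leading byte 0xC4 = 11000100 matches 110xxxxx → 2-byte sequence.
Byte 1: 0xC4 = 11000100, payload 00100 (5 bits).
Byte 2: 0xAF = 10101111 (10xxxxxx ✓), payload 101111.
Concatenate: 00100101111 = 0x12F (11 bits → U+012F).

U+012F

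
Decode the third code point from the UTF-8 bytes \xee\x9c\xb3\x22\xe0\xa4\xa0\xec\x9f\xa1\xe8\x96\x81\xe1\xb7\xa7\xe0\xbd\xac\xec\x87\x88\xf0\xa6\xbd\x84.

Offset 0: leading byte 0xEE = 11101110 → 3-byte char #1 = EE 9C B3.
Offset 3: leading byte 0x22 = 00100010 → 1-byte char #2 = 22.
Offset 4: leading byte 0xE0 = 11100000 → 3-byte char #3 = E0 A4 A0.
Leading byte 0xE0 = 11100000 matches 1110xxxx → 3-byte sequence.
Byte 1: 0xE0 = 11100000, payload 0000 (4 bits).
Byte 2: 0xA4 = 10100100 (10xxxxxx ✓), payload 100100.
Byte 3: 0xA0 = 10100000 (10xxxxxx ✓), payload 100000.
Concatenate: 0000100100100000 = 0x920 (16 bits → U+0920).

U+0920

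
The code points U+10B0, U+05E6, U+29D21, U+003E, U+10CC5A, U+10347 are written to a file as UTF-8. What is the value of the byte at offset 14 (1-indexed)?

0x9A

1-indexed offset 14 is 0-indexed offset 13.
U+10B0 → 3-byte form E1 82 B0 at offsets 0–2.
U+05E6 → 2-byte form D7 A6 at offsets 3–4.
U+29D21 → 4-byte form F0 A9 B4 A1 at offsets 5–8.
U+003E → 1-byte form 3E at offsets 9–9.
U+10CC5A → 4-byte form F4 8C B1 9A at offsets 10–13.
Offset 13 falls in char 5's range; it's byte 4 of F4 8C B1 9A = 0x9A.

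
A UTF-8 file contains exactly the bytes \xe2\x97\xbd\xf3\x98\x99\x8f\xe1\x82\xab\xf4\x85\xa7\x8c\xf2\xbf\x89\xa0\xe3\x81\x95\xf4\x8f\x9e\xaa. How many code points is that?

7

Byte at offset 0: 0xE2 = 11100010 → 3-byte char (#1). Advance 3.
Byte at offset 3: 0xF3 = 11110011 → 4-byte char (#2). Advance 4.
Byte at offset 7: 0xE1 = 11100001 → 3-byte char (#3). Advance 3.
Byte at offset 10: 0xF4 = 11110100 → 4-byte char (#4). Advance 4.
Byte at offset 14: 0xF2 = 11110010 → 4-byte char (#5). Advance 4.
Byte at offset 18: 0xE3 = 11100011 → 3-byte char (#6). Advance 3.
Byte at offset 21: 0xF4 = 11110100 → 4-byte char (#7). Advance 4.
Reached end at offset 25 after 7 code points.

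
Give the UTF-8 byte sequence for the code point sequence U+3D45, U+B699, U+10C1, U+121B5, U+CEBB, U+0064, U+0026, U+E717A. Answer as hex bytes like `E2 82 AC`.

U+3D45: 3-byte form → E3 B5 85.
U+B699: 3-byte form → EB 9A 99.
U+10C1: 3-byte form → E1 83 81.
U+121B5: 4-byte form → F0 92 86 B5.
U+CEBB: 3-byte form → EC BA BB.
U+0064: 1-byte form → 64.
U+0026: 1-byte form → 26.
U+E717A: 4-byte form → F3 A7 85 BA.
Concatenated (22 bytes): E3 B5 85 EB 9A 99 E1 83 81 F0 92 86 B5 EC BA BB 64 26 F3 A7 85 BA.

E3 B5 85 EB 9A 99 E1 83 81 F0 92 86 B5 EC BA BB 64 26 F3 A7 85 BA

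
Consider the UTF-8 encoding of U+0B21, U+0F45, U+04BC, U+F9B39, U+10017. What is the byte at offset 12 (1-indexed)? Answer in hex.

1-indexed offset 12 is 0-indexed offset 11.
U+0B21 → 3-byte form E0 AC A1 at offsets 0–2.
U+0F45 → 3-byte form E0 BD 85 at offsets 3–5.
U+04BC → 2-byte form D2 BC at offsets 6–7.
U+F9B39 → 4-byte form F3 B9 AC B9 at offsets 8–11.
Offset 11 falls in char 4's range; it's byte 4 of F3 B9 AC B9 = 0xB9.

0xB9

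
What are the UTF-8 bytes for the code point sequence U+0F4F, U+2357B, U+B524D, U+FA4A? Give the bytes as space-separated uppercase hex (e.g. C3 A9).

U+0F4F: 3-byte form → E0 BD 8F.
U+2357B: 4-byte form → F0 A3 95 BB.
U+B524D: 4-byte form → F2 B5 89 8D.
U+FA4A: 3-byte form → EF A9 8A.
Concatenated (14 bytes): E0 BD 8F F0 A3 95 BB F2 B5 89 8D EF A9 8A.

E0 BD 8F F0 A3 95 BB F2 B5 89 8D EF A9 8A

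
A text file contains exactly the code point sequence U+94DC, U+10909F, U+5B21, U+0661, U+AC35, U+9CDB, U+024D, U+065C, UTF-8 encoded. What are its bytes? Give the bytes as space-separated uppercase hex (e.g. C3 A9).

E9 93 9C F4 89 82 9F E5 AC A1 D9 A1 EA B0 B5 E9 B3 9B C9 8D D9 9C

U+94DC: 3-byte form → E9 93 9C.
U+10909F: 4-byte form → F4 89 82 9F.
U+5B21: 3-byte form → E5 AC A1.
U+0661: 2-byte form → D9 A1.
U+AC35: 3-byte form → EA B0 B5.
U+9CDB: 3-byte form → E9 B3 9B.
U+024D: 2-byte form → C9 8D.
U+065C: 2-byte form → D9 9C.
Concatenated (22 bytes): E9 93 9C F4 89 82 9F E5 AC A1 D9 A1 EA B0 B5 E9 B3 9B C9 8D D9 9C.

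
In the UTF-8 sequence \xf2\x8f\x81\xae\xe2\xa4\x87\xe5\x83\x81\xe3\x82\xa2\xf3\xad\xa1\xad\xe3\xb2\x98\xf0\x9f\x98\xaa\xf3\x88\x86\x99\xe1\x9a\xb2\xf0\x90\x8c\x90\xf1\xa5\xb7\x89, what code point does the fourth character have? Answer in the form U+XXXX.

Offset 0: leading byte 0xF2 = 11110010 → 4-byte char #1 = F2 8F 81 AE.
Offset 4: leading byte 0xE2 = 11100010 → 3-byte char #2 = E2 A4 87.
Offset 7: leading byte 0xE5 = 11100101 → 3-byte char #3 = E5 83 81.
Offset 10: leading byte 0xE3 = 11100011 → 3-byte char #4 = E3 82 A2.
Leading byte 0xE3 = 11100011 matches 1110xxxx → 3-byte sequence.
Byte 1: 0xE3 = 11100011, payload 0011 (4 bits).
Byte 2: 0x82 = 10000010 (10xxxxxx ✓), payload 000010.
Byte 3: 0xA2 = 10100010 (10xxxxxx ✓), payload 100010.
Concatenate: 0011000010100010 = 0x30A2 (16 bits → U+30A2).

U+30A2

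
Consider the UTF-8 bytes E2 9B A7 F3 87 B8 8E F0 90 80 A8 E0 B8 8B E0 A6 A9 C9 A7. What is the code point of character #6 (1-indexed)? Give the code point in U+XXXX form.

U+0267

Offset 0: leading byte 0xE2 = 11100010 → 3-byte char #1 = E2 9B A7.
Offset 3: leading byte 0xF3 = 11110011 → 4-byte char #2 = F3 87 B8 8E.
Offset 7: leading byte 0xF0 = 11110000 → 4-byte char #3 = F0 90 80 A8.
Offset 11: leading byte 0xE0 = 11100000 → 3-byte char #4 = E0 B8 8B.
Offset 14: leading byte 0xE0 = 11100000 → 3-byte char #5 = E0 A6 A9.
Offset 17: leading byte 0xC9 = 11001001 → 2-byte char #6 = C9 A7.
Leading byte 0xC9 = 11001001 matches 110xxxxx → 2-byte sequence.
Byte 1: 0xC9 = 11001001, payload 01001 (5 bits).
Byte 2: 0xA7 = 10100111 (10xxxxxx ✓), payload 100111.
Concatenate: 01001100111 = 0x267 (11 bits → U+0267).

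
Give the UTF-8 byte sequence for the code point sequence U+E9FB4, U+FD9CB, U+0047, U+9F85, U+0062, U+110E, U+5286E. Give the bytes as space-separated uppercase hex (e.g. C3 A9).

F3 A9 BE B4 F3 BD A7 8B 47 E9 BE 85 62 E1 84 8E F1 92 A1 AE

U+E9FB4: 4-byte form → F3 A9 BE B4.
U+FD9CB: 4-byte form → F3 BD A7 8B.
U+0047: 1-byte form → 47.
U+9F85: 3-byte form → E9 BE 85.
U+0062: 1-byte form → 62.
U+110E: 3-byte form → E1 84 8E.
U+5286E: 4-byte form → F1 92 A1 AE.
Concatenated (20 bytes): F3 A9 BE B4 F3 BD A7 8B 47 E9 BE 85 62 E1 84 8E F1 92 A1 AE.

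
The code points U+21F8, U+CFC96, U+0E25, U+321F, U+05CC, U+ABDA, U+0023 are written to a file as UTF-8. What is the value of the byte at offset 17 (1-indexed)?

1-indexed offset 17 is 0-indexed offset 16.
U+21F8 → 3-byte form E2 87 B8 at offsets 0–2.
U+CFC96 → 4-byte form F3 8F B2 96 at offsets 3–6.
U+0E25 → 3-byte form E0 B8 A5 at offsets 7–9.
U+321F → 3-byte form E3 88 9F at offsets 10–12.
U+05CC → 2-byte form D7 8C at offsets 13–14.
U+ABDA → 3-byte form EA AF 9A at offsets 15–17.
Offset 16 falls in char 6's range; it's byte 2 of EA AF 9A = 0xAF.

0xAF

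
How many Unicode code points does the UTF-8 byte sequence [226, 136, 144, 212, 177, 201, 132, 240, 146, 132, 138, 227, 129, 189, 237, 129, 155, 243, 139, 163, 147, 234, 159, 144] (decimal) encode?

8

Byte at offset 0: 0xE2 = 11100010 → 3-byte char (#1). Advance 3.
Byte at offset 3: 0xD4 = 11010100 → 2-byte char (#2). Advance 2.
Byte at offset 5: 0xC9 = 11001001 → 2-byte char (#3). Advance 2.
Byte at offset 7: 0xF0 = 11110000 → 4-byte char (#4). Advance 4.
Byte at offset 11: 0xE3 = 11100011 → 3-byte char (#5). Advance 3.
Byte at offset 14: 0xED = 11101101 → 3-byte char (#6). Advance 3.
Byte at offset 17: 0xF3 = 11110011 → 4-byte char (#7). Advance 4.
Byte at offset 21: 0xEA = 11101010 → 3-byte char (#8). Advance 3.
Reached end at offset 24 after 8 code points.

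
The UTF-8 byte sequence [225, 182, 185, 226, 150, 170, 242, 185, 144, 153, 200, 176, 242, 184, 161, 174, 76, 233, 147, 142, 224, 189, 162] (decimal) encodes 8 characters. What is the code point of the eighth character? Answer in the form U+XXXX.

Offset 0: leading byte 0xE1 = 11100001 → 3-byte char #1 = E1 B6 B9.
Offset 3: leading byte 0xE2 = 11100010 → 3-byte char #2 = E2 96 AA.
Offset 6: leading byte 0xF2 = 11110010 → 4-byte char #3 = F2 B9 90 99.
Offset 10: leading byte 0xC8 = 11001000 → 2-byte char #4 = C8 B0.
Offset 12: leading byte 0xF2 = 11110010 → 4-byte char #5 = F2 B8 A1 AE.
Offset 16: leading byte 0x4C = 01001100 → 1-byte char #6 = 4C.
Offset 17: leading byte 0xE9 = 11101001 → 3-byte char #7 = E9 93 8E.
Offset 20: leading byte 0xE0 = 11100000 → 3-byte char #8 = E0 BD A2.
Leading byte 0xE0 = 11100000 matches 1110xxxx → 3-byte sequence.
Byte 1: 0xE0 = 11100000, payload 0000 (4 bits).
Byte 2: 0xBD = 10111101 (10xxxxxx ✓), payload 111101.
Byte 3: 0xA2 = 10100010 (10xxxxxx ✓), payload 100010.
Concatenate: 0000111101100010 = 0xF62 (16 bits → U+0F62).

U+0F62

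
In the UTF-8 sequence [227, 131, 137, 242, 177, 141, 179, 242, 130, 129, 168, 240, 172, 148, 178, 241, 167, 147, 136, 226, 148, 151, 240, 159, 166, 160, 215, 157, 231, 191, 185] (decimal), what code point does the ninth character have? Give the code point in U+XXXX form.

Offset 0: leading byte 0xE3 = 11100011 → 3-byte char #1 = E3 83 89.
Offset 3: leading byte 0xF2 = 11110010 → 4-byte char #2 = F2 B1 8D B3.
Offset 7: leading byte 0xF2 = 11110010 → 4-byte char #3 = F2 82 81 A8.
Offset 11: leading byte 0xF0 = 11110000 → 4-byte char #4 = F0 AC 94 B2.
Offset 15: leading byte 0xF1 = 11110001 → 4-byte char #5 = F1 A7 93 88.
Offset 19: leading byte 0xE2 = 11100010 → 3-byte char #6 = E2 94 97.
Offset 22: leading byte 0xF0 = 11110000 → 4-byte char #7 = F0 9F A6 A0.
Offset 26: leading byte 0xD7 = 11010111 → 2-byte char #8 = D7 9D.
Offset 28: leading byte 0xE7 = 11100111 → 3-byte char #9 = E7 BF B9.
Leading byte 0xE7 = 11100111 matches 1110xxxx → 3-byte sequence.
Byte 1: 0xE7 = 11100111, payload 0111 (4 bits).
Byte 2: 0xBF = 10111111 (10xxxxxx ✓), payload 111111.
Byte 3: 0xB9 = 10111001 (10xxxxxx ✓), payload 111001.
Concatenate: 0111111111111001 = 0x7FF9 (16 bits → U+7FF9).

U+7FF9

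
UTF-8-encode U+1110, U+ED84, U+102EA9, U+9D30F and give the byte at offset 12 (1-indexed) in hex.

0x9D

1-indexed offset 12 is 0-indexed offset 11.
U+1110 → 3-byte form E1 84 90 at offsets 0–2.
U+ED84 → 3-byte form EE B6 84 at offsets 3–5.
U+102EA9 → 4-byte form F4 82 BA A9 at offsets 6–9.
U+9D30F → 4-byte form F2 9D 8C 8F at offsets 10–13.
Offset 11 falls in char 4's range; it's byte 2 of F2 9D 8C 8F = 0x9D.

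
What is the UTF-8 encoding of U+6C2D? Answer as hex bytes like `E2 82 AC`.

E6 B0 AD

U+6C2D = 0x6C2D = 27693 decimal. In range U+0800–U+FFFF → 3-byte form: 1110xxxx 10xxxxxx 10xxxxxx.
Binary (16 bits): 0110110000101101.
Split 4+6+6: 0110 | 110000 | 101101.
Byte 1: 11100110 = 0xE6.
Byte 2: 10110000 = 0xB0.
Byte 3: 10101101 = 0xAD.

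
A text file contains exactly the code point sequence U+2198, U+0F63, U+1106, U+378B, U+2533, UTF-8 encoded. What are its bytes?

E2 86 98 E0 BD A3 E1 84 86 E3 9E 8B E2 94 B3

U+2198: 3-byte form → E2 86 98.
U+0F63: 3-byte form → E0 BD A3.
U+1106: 3-byte form → E1 84 86.
U+378B: 3-byte form → E3 9E 8B.
U+2533: 3-byte form → E2 94 B3.
Concatenated (15 bytes): E2 86 98 E0 BD A3 E1 84 86 E3 9E 8B E2 94 B3.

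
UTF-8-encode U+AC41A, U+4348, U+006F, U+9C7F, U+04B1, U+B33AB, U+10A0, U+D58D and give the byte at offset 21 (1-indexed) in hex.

1-indexed offset 21 is 0-indexed offset 20.
U+AC41A → 4-byte form F2 AC 90 9A at offsets 0–3.
U+4348 → 3-byte form E4 8D 88 at offsets 4–6.
U+006F → 1-byte form 6F at offsets 7–7.
U+9C7F → 3-byte form E9 B1 BF at offsets 8–10.
U+04B1 → 2-byte form D2 B1 at offsets 11–12.
U+B33AB → 4-byte form F2 B3 8E AB at offsets 13–16.
U+10A0 → 3-byte form E1 82 A0 at offsets 17–19.
U+D58D → 3-byte form ED 96 8D at offsets 20–22.
Offset 20 falls in char 8's range; it's byte 1 of ED 96 8D = 0xED.

0xED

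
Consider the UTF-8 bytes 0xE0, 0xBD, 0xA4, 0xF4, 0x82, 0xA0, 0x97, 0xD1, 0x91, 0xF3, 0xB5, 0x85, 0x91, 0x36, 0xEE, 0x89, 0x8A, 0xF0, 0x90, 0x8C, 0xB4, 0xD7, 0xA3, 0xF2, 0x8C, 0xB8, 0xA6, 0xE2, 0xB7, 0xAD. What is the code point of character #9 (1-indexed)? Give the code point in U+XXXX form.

Offset 0: leading byte 0xE0 = 11100000 → 3-byte char #1 = E0 BD A4.
Offset 3: leading byte 0xF4 = 11110100 → 4-byte char #2 = F4 82 A0 97.
Offset 7: leading byte 0xD1 = 11010001 → 2-byte char #3 = D1 91.
Offset 9: leading byte 0xF3 = 11110011 → 4-byte char #4 = F3 B5 85 91.
Offset 13: leading byte 0x36 = 00110110 → 1-byte char #5 = 36.
Offset 14: leading byte 0xEE = 11101110 → 3-byte char #6 = EE 89 8A.
Offset 17: leading byte 0xF0 = 11110000 → 4-byte char #7 = F0 90 8C B4.
Offset 21: leading byte 0xD7 = 11010111 → 2-byte char #8 = D7 A3.
Offset 23: leading byte 0xF2 = 11110010 → 4-byte char #9 = F2 8C B8 A6.
Leading byte 0xF2 = 11110010 matches 11110xxx → 4-byte sequence.
Byte 1: 0xF2 = 11110010, payload 010 (3 bits).
Byte 2: 0x8C = 10001100 (10xxxxxx ✓), payload 001100.
Byte 3: 0xB8 = 10111000 (10xxxxxx ✓), payload 111000.
Byte 4: 0xA6 = 10100110 (10xxxxxx ✓), payload 100110.
Concatenate: 010001100111000100110 = 0x8CE26 (21 bits → U+8CE26).

U+8CE26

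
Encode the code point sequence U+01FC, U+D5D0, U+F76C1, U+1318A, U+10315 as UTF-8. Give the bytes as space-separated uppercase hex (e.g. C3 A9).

U+01FC: 2-byte form → C7 BC.
U+D5D0: 3-byte form → ED 97 90.
U+F76C1: 4-byte form → F3 B7 9B 81.
U+1318A: 4-byte form → F0 93 86 8A.
U+10315: 4-byte form → F0 90 8C 95.
Concatenated (17 bytes): C7 BC ED 97 90 F3 B7 9B 81 F0 93 86 8A F0 90 8C 95.

C7 BC ED 97 90 F3 B7 9B 81 F0 93 86 8A F0 90 8C 95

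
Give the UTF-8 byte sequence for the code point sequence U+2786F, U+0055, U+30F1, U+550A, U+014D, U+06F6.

F0 A7 A1 AF 55 E3 83 B1 E5 94 8A C5 8D DB B6

U+2786F: 4-byte form → F0 A7 A1 AF.
U+0055: 1-byte form → 55.
U+30F1: 3-byte form → E3 83 B1.
U+550A: 3-byte form → E5 94 8A.
U+014D: 2-byte form → C5 8D.
U+06F6: 2-byte form → DB B6.
Concatenated (15 bytes): F0 A7 A1 AF 55 E3 83 B1 E5 94 8A C5 8D DB B6.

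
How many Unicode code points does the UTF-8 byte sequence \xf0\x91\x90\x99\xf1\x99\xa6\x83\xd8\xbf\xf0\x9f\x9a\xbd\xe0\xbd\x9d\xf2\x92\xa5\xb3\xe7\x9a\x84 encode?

7

Byte at offset 0: 0xF0 = 11110000 → 4-byte char (#1). Advance 4.
Byte at offset 4: 0xF1 = 11110001 → 4-byte char (#2). Advance 4.
Byte at offset 8: 0xD8 = 11011000 → 2-byte char (#3). Advance 2.
Byte at offset 10: 0xF0 = 11110000 → 4-byte char (#4). Advance 4.
Byte at offset 14: 0xE0 = 11100000 → 3-byte char (#5). Advance 3.
Byte at offset 17: 0xF2 = 11110010 → 4-byte char (#6). Advance 4.
Byte at offset 21: 0xE7 = 11100111 → 3-byte char (#7). Advance 3.
Reached end at offset 24 after 7 code points.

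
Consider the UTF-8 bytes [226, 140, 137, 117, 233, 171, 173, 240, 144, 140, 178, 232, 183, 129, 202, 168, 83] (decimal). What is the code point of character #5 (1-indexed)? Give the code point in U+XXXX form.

Offset 0: leading byte 0xE2 = 11100010 → 3-byte char #1 = E2 8C 89.
Offset 3: leading byte 0x75 = 01110101 → 1-byte char #2 = 75.
Offset 4: leading byte 0xE9 = 11101001 → 3-byte char #3 = E9 AB AD.
Offset 7: leading byte 0xF0 = 11110000 → 4-byte char #4 = F0 90 8C B2.
Offset 11: leading byte 0xE8 = 11101000 → 3-byte char #5 = E8 B7 81.
Leading byte 0xE8 = 11101000 matches 1110xxxx → 3-byte sequence.
Byte 1: 0xE8 = 11101000, payload 1000 (4 bits).
Byte 2: 0xB7 = 10110111 (10xxxxxx ✓), payload 110111.
Byte 3: 0x81 = 10000001 (10xxxxxx ✓), payload 000001.
Concatenate: 1000110111000001 = 0x8DC1 (16 bits → U+8DC1).

U+8DC1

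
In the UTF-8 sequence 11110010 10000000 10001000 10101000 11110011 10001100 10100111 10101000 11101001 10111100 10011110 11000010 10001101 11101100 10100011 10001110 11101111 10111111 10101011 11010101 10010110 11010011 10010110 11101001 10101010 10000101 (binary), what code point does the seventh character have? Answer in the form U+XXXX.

Offset 0: leading byte 0xF2 = 11110010 → 4-byte char #1 = F2 80 88 A8.
Offset 4: leading byte 0xF3 = 11110011 → 4-byte char #2 = F3 8C A7 A8.
Offset 8: leading byte 0xE9 = 11101001 → 3-byte char #3 = E9 BC 9E.
Offset 11: leading byte 0xC2 = 11000010 → 2-byte char #4 = C2 8D.
Offset 13: leading byte 0xEC = 11101100 → 3-byte char #5 = EC A3 8E.
Offset 16: leading byte 0xEF = 11101111 → 3-byte char #6 = EF BF AB.
Offset 19: leading byte 0xD5 = 11010101 → 2-byte char #7 = D5 96.
Leading byte 0xD5 = 11010101 matches 110xxxxx → 2-byte sequence.
Byte 1: 0xD5 = 11010101, payload 10101 (5 bits).
Byte 2: 0x96 = 10010110 (10xxxxxx ✓), payload 010110.
Concatenate: 10101010110 = 0x556 (11 bits → U+0556).

U+0556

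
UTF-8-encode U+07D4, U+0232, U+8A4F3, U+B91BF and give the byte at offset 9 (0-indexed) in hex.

U+07D4 → 2-byte form DF 94 at offsets 0–1.
U+0232 → 2-byte form C8 B2 at offsets 2–3.
U+8A4F3 → 4-byte form F2 8A 93 B3 at offsets 4–7.
U+B91BF → 4-byte form F2 B9 86 BF at offsets 8–11.
Offset 9 falls in char 4's range; it's byte 2 of F2 B9 86 BF = 0xB9.

0xB9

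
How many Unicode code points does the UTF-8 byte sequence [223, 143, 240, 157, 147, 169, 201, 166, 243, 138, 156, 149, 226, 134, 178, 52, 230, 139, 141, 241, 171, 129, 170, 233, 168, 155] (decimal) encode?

Byte at offset 0: 0xDF = 11011111 → 2-byte char (#1). Advance 2.
Byte at offset 2: 0xF0 = 11110000 → 4-byte char (#2). Advance 4.
Byte at offset 6: 0xC9 = 11001001 → 2-byte char (#3). Advance 2.
Byte at offset 8: 0xF3 = 11110011 → 4-byte char (#4). Advance 4.
Byte at offset 12: 0xE2 = 11100010 → 3-byte char (#5). Advance 3.
Byte at offset 15: 0x34 = 00110100 → 1-byte char (#6). Advance 1.
Byte at offset 16: 0xE6 = 11100110 → 3-byte char (#7). Advance 3.
Byte at offset 19: 0xF1 = 11110001 → 4-byte char (#8). Advance 4.
Byte at offset 23: 0xE9 = 11101001 → 3-byte char (#9). Advance 3.
Reached end at offset 26 after 9 code points.

9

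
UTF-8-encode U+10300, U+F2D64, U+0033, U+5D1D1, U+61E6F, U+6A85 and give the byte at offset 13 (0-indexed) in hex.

0xF1

U+10300 → 4-byte form F0 90 8C 80 at offsets 0–3.
U+F2D64 → 4-byte form F3 B2 B5 A4 at offsets 4–7.
U+0033 → 1-byte form 33 at offsets 8–8.
U+5D1D1 → 4-byte form F1 9D 87 91 at offsets 9–12.
U+61E6F → 4-byte form F1 A1 B9 AF at offsets 13–16.
Offset 13 falls in char 5's range; it's byte 1 of F1 A1 B9 AF = 0xF1.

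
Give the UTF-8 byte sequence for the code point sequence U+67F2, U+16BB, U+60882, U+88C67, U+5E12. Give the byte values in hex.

U+67F2: 3-byte form → E6 9F B2.
U+16BB: 3-byte form → E1 9A BB.
U+60882: 4-byte form → F1 A0 A2 82.
U+88C67: 4-byte form → F2 88 B1 A7.
U+5E12: 3-byte form → E5 B8 92.
Concatenated (17 bytes): E6 9F B2 E1 9A BB F1 A0 A2 82 F2 88 B1 A7 E5 B8 92.

E6 9F B2 E1 9A BB F1 A0 A2 82 F2 88 B1 A7 E5 B8 92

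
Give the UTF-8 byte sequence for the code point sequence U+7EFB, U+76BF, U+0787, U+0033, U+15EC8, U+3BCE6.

E7 BB BB E7 9A BF DE 87 33 F0 95 BB 88 F0 BB B3 A6

U+7EFB: 3-byte form → E7 BB BB.
U+76BF: 3-byte form → E7 9A BF.
U+0787: 2-byte form → DE 87.
U+0033: 1-byte form → 33.
U+15EC8: 4-byte form → F0 95 BB 88.
U+3BCE6: 4-byte form → F0 BB B3 A6.
Concatenated (17 bytes): E7 BB BB E7 9A BF DE 87 33 F0 95 BB 88 F0 BB B3 A6.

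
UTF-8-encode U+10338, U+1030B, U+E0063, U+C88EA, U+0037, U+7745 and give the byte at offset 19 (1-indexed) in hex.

0x9D

1-indexed offset 19 is 0-indexed offset 18.
U+10338 → 4-byte form F0 90 8C B8 at offsets 0–3.
U+1030B → 4-byte form F0 90 8C 8B at offsets 4–7.
U+E0063 → 4-byte form F3 A0 81 A3 at offsets 8–11.
U+C88EA → 4-byte form F3 88 A3 AA at offsets 12–15.
U+0037 → 1-byte form 37 at offsets 16–16.
U+7745 → 3-byte form E7 9D 85 at offsets 17–19.
Offset 18 falls in char 6's range; it's byte 2 of E7 9D 85 = 0x9D.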